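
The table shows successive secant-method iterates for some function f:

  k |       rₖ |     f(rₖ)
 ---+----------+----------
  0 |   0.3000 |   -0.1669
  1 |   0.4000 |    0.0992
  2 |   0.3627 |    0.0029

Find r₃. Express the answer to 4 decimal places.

0.3616

r₃ = 0.3627 − 0.0029·(0.3627 − 0.4000) / (0.0029 − 0.0992)
   = 0.3627 − (-0.000108)/(-0.096300) = 0.361577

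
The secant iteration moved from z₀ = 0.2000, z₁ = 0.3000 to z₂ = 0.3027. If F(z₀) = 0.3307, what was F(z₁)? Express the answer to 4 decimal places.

0.0087

The secant line through (0.2000, 0.3307) and (0.3000, F(z₁)) crosses zero at z₂ = 0.3027.
So (0.2000, 0.3307), (0.3000, F(z₁)), (0.3027, 0) are collinear:
F(z₁) = 0.3307 · (0.3000 − 0.3027) / (0.2000 − 0.3027) = 0.3307 · (-0.002700)/(-0.102700) = 0.008694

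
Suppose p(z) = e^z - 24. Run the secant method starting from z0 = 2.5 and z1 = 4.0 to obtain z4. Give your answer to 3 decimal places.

3.191

p(2.5) = -11.81751, p(4.0) = 30.59815
z2 = 4.00000 − 30.59815·(4.00000 − 2.50000) / (30.59815 − (-11.81751)) = 4.00000 − (45.89723)/(42.41566) = 2.91792
p(2.91792) = -5.49728
z3 = 2.91792 − (-5.49728)·(2.91792 − 4.00000) / (-5.49728 − 30.59815) = 2.91792 − (5.94851)/(-36.09543) = 3.08272
p(3.08272) = -2.18239
z4 = 3.08272 − (-2.18239)·(3.08272 − 2.91792) / (-2.18239 − (-5.49728)) = 3.08272 − (-0.35966)/(3.31489) = 3.19121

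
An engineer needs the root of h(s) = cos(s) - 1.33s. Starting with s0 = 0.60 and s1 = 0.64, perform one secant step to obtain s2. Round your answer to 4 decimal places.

0.6143

h(0.60) = 0.027336, h(0.64) = -0.049104
s2 = 0.640000 − (-0.049104)·(0.640000 − 0.600000) / (-0.049104 − 0.027336) = 0.640000 − (-0.001964)/(-0.076440) = 0.614304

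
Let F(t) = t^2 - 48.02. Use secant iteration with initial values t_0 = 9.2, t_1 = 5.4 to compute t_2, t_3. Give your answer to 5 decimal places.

6.69178, 6.95974

F(9.2) = 36.6200000, F(5.4) = -18.8600000
t_2 = 5.4000000 − (-18.8600000)·(5.4000000 − 9.2000000) / (-18.8600000 − 36.6200000) = 5.4000000 − (71.6680000)/(-55.4800000) = 6.6917808
F(6.6917808) = -3.2400694
t_3 = 6.6917808 − (-3.2400694)·(6.6917808 − 5.4000000) / (-3.2400694 − (-18.8600000)) = 6.6917808 − (-4.1854596)/(15.6199306) = 6.9597372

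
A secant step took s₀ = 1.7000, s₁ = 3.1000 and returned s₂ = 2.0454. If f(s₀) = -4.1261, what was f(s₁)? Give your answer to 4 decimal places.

The secant line through (1.7000, -4.1261) and (3.1000, f(s₁)) crosses zero at s₂ = 2.0454.
So (1.7000, -4.1261), (3.1000, f(s₁)), (2.0454, 0) are collinear:
f(s₁) = -4.1261 · (3.1000 − 2.0454) / (1.7000 − 2.0454) = -4.1261 · (1.054600)/(-0.345400) = 12.598104

12.5981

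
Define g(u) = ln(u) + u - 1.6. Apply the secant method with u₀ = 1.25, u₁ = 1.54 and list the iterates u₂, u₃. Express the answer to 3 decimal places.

1.324, 1.321

g(1.25) = -0.12686, g(1.54) = 0.37178
u₂ = 1.54000 − 0.37178·(1.54000 − 1.25000) / (0.37178 − (-0.12686)) = 1.54000 − (0.10782)/(0.49864) = 1.32378
g(1.32378) = 0.00427
u₃ = 1.32378 − 0.00427·(1.32378 − 1.54000) / (0.00427 − 0.37178) = 1.32378 − (-0.00092)/(-0.36752) = 1.32127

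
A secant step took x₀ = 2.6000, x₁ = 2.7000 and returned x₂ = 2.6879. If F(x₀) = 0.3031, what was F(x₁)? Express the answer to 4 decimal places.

The secant line through (2.6000, 0.3031) and (2.7000, F(x₁)) crosses zero at x₂ = 2.6879.
So (2.6000, 0.3031), (2.7000, F(x₁)), (2.6879, 0) are collinear:
F(x₁) = 0.3031 · (2.7000 − 2.6879) / (2.6000 − 2.6879) = 0.3031 · (0.012100)/(-0.087900) = -0.041724

-0.0417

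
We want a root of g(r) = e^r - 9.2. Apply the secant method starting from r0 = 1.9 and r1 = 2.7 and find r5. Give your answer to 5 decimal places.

g(1.9) = -2.5141056, g(2.7) = 5.6797317
r2 = 2.7000000 − 5.6797317·(2.7000000 − 1.9000000) / (5.6797317 − (-2.5141056)) = 2.7000000 − (4.5437854)/(8.1938373) = 2.1454631
g(2.1454631) = -0.6540023
r3 = 2.1454631 − (-0.6540023)·(2.1454631 − 2.7000000) / (-0.6540023 − 5.6797317) = 2.1454631 − (0.3626684)/(-6.3337340) = 2.2027229
g(2.2027229) = -0.1503790
r4 = 2.2027229 − (-0.1503790)·(2.2027229 − 2.1454631) / (-0.1503790 − (-0.6540023)) = 2.2027229 − (-0.0086107)/(0.5036233) = 2.2198203
g(2.2198203) = 0.0056767
r5 = 2.2198203 − 0.0056767·(2.2198203 − 2.2027229) / (0.0056767 − (-0.1503790)) = 2.2198203 − (0.0000971)/(0.1560557) = 2.2191984

2.21920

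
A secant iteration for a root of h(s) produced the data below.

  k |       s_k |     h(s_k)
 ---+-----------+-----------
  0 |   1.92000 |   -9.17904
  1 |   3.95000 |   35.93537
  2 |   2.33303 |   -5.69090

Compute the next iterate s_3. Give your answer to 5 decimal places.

2.55409

s_3 = 2.33303 − (-5.69090)·(2.33303 − 3.95000) / (-5.69090 − 35.93537)
   = 2.33303 − (9.2020146)/(-41.6262700) = 2.5540927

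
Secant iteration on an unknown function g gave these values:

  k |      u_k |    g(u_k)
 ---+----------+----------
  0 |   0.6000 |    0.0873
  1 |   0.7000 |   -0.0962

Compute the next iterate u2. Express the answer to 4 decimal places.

u2 = 0.7000 − (-0.0962)·(0.7000 − 0.6000) / (-0.0962 − 0.0873)
   = 0.7000 − (-0.009620)/(-0.183500) = 0.647575

0.6476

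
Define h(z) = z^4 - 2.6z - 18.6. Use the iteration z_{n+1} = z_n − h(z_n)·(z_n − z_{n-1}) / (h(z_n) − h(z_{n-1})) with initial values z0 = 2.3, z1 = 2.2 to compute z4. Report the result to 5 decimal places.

2.22201

h(2.3) = 3.4041000, h(2.2) = -0.8944000
z2 = 2.2000000 − (-0.8944000)·(2.2000000 − 2.3000000) / (-0.8944000 − 3.4041000) = 2.2000000 − (0.0894400)/(-4.2985000) = 2.2208073
h(2.2208073) = -0.0496240
z3 = 2.2208073 − (-0.0496240)·(2.2208073 − 2.2000000) / (-0.0496240 − (-0.8944000)) = 2.2208073 − (-0.0010325)/(0.8447760) = 2.2220295
h(2.2220295) = 0.0007921
z4 = 2.2220295 − 0.0007921·(2.2220295 − 2.2208073) / (0.0007921 − (-0.0496240)) = 2.2220295 − (0.0000010)/(0.0504161) = 2.2220103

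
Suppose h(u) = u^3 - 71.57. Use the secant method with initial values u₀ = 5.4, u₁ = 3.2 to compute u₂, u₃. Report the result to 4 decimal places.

h(5.4) = 85.894000, h(3.2) = -38.802000
u₂ = 3.200000 − (-38.802000)·(3.200000 − 5.400000) / (-38.802000 − 85.894000) = 3.200000 − (85.364400)/(-124.696000) = 3.884580
h(3.884580) = -12.951832
u₃ = 3.884580 − (-12.951832)·(3.884580 − 3.200000) / (-12.951832 − (-38.802000)) = 3.884580 − (-8.866566)/(25.850168) = 4.227578

3.8846, 4.2276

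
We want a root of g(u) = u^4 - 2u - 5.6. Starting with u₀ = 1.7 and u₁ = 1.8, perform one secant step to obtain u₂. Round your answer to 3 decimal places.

g(1.7) = -0.64790, g(1.8) = 1.29760
u₂ = 1.80000 − 1.29760·(1.80000 − 1.70000) / (1.29760 − (-0.64790)) = 1.80000 − (0.12976)/(1.94550) = 1.73330

1.733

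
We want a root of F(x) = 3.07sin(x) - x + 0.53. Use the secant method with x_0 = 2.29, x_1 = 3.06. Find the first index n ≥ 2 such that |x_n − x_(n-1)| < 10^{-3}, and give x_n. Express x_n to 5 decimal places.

n = 5, x_n = 2.46124

F(2.29) = 0.5496549, F(3.06) = -2.2797884
x_2 = 3.0600000 − (-2.2797884)·(0.7700000)/(-2.8294433) = 2.4395822;  |Δ| = 0.6204178
F(2.4395822) = 0.0728829
x_3 = 2.4395822 − 0.0728829·(-0.6204178)/(2.3526713) = 2.4588020;  |Δ| = 0.0192198
F(2.4588020) = 0.0082469
x_4 = 2.4588020 − 0.0082469·(0.0192198)/(-0.0646360) = 2.4612542;  |Δ| = 0.0024523
F(2.4612542) = -0.0000518
x_5 = 2.4612542 − (-0.0000518)·(0.0024523)/(-0.0082987) = 2.4612389;  |Δ| = 0.0000153
|x_5 − x_4| = 0.0000153 < 10^{-3}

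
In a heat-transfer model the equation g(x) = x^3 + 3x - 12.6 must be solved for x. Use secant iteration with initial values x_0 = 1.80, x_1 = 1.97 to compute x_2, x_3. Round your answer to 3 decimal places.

g(1.80) = -1.36800, g(1.97) = 0.95537
x_2 = 1.97000 − 0.95537·(1.97000 − 1.80000) / (0.95537 − (-1.36800)) = 1.97000 − (0.16241)/(2.32337) = 1.90010
g(1.90010) = -0.03967
x_3 = 1.90010 − (-0.03967)·(1.90010 − 1.97000) / (-0.03967 − 0.95537) = 1.90010 − (0.00277)/(-0.99505) = 1.90288

1.900, 1.903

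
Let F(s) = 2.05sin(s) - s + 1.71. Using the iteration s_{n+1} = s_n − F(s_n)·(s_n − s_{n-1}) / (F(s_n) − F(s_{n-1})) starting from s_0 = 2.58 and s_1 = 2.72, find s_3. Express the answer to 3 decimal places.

F(2.58) = 0.22170, F(2.72) = -0.17111
s_2 = 2.72000 − (-0.17111)·(2.72000 − 2.58000) / (-0.17111 − 0.22170) = 2.72000 − (-0.02396)/(-0.39281) = 2.65901
F(2.65901) = 0.00232
s_3 = 2.65901 − 0.00232·(2.65901 − 2.72000) / (0.00232 − (-0.17111)) = 2.65901 − (-0.00014)/(0.17343) = 2.65983

2.660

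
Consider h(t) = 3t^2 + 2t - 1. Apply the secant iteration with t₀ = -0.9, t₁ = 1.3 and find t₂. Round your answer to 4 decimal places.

h(-0.9) = -0.370000, h(1.3) = 6.670000
t₂ = 1.300000 − 6.670000·(1.300000 − (-0.900000)) / (6.670000 − (-0.370000)) = 1.300000 − (14.674000)/(7.040000) = -0.784375

-0.7844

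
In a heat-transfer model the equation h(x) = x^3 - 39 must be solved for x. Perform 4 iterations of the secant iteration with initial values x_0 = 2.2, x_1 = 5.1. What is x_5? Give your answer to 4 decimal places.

h(2.2) = -28.352000, h(5.1) = 93.651000
x_2 = 5.100000 − 93.651000·(5.100000 − 2.200000) / (93.651000 − (-28.352000)) = 5.100000 − (271.587900)/(122.003000) = 2.873924
h(2.873924) = -15.262989
x_3 = 2.873924 − (-15.262989)·(2.873924 − 5.100000) / (-15.262989 − 93.651000) = 2.873924 − (33.976568)/(-108.913989) = 3.185882
h(3.185882) = -6.663788
x_4 = 3.185882 − (-6.663788)·(3.185882 − 2.873924) / (-6.663788 − (-15.262989)) = 3.185882 − (-2.078821)/(8.599201) = 3.427628
h(3.427628) = 1.269945
x_5 = 3.427628 − 1.269945·(3.427628 − 3.185882) / (1.269945 − (-6.663788)) = 3.427628 − (0.307004)/(7.933733) = 3.388932

3.3889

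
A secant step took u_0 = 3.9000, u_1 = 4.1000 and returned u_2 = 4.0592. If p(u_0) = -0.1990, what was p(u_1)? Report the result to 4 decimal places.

0.0510

The secant line through (3.9000, -0.1990) and (4.1000, p(u_1)) crosses zero at u_2 = 4.0592.
So (3.9000, -0.1990), (4.1000, p(u_1)), (4.0592, 0) are collinear:
p(u_1) = -0.1990 · (4.1000 − 4.0592) / (3.9000 − 4.0592) = -0.1990 · (0.040800)/(-0.159200) = 0.051000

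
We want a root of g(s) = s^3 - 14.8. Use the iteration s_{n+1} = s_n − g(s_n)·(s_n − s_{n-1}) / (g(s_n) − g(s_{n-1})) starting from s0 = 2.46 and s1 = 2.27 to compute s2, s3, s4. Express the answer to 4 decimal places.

g(2.46) = 0.086936, g(2.27) = -3.102917
s2 = 2.270000 − (-3.102917)·(2.270000 − 2.460000) / (-3.102917 − 0.086936) = 2.270000 − (0.589554)/(-3.189853) = 2.454822
g(2.454822) = -0.006876
s3 = 2.454822 − (-0.006876)·(2.454822 − 2.270000) / (-0.006876 − (-3.102917)) = 2.454822 − (-0.001271)/(3.096041) = 2.455232
g(2.455232) = 0.000546
s4 = 2.455232 − 0.000546·(2.455232 − 2.454822) / (0.000546 − (-0.006876)) = 2.455232 − (0.000000)/(0.007422) = 2.455202

2.4548, 2.4552, 2.4552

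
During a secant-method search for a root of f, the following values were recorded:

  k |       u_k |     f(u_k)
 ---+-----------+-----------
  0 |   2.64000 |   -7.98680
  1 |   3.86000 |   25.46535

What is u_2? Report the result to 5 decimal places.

u_2 = 3.86000 − 25.46535·(3.86000 − 2.64000) / (25.46535 − (-7.98680))
   = 3.86000 − (31.0677270)/(33.4521500) = 2.9312786

2.93128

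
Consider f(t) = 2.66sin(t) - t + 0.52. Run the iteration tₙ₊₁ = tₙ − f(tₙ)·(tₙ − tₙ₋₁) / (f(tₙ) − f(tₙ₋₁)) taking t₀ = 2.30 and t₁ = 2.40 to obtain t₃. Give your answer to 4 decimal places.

2.3716

f(2.30) = 0.203576, f(2.40) = -0.083268
t₂ = 2.400000 − (-0.083268)·(2.400000 − 2.300000) / (-0.083268 − 0.203576) = 2.400000 − (-0.008327)/(-0.286844) = 2.370971
f(2.370971) = 0.001936
t₃ = 2.370971 − 0.001936·(2.370971 − 2.400000) / (0.001936 − (-0.083268)) = 2.370971 − (-0.000056)/(0.085204) = 2.371630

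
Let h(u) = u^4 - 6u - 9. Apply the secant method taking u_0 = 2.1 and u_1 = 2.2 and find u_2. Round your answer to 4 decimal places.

h(2.1) = -2.151900, h(2.2) = 1.225600
u_2 = 2.200000 − 1.225600·(2.200000 − 2.100000) / (1.225600 − (-2.151900)) = 2.200000 − (0.122560)/(3.377500) = 2.163713

2.1637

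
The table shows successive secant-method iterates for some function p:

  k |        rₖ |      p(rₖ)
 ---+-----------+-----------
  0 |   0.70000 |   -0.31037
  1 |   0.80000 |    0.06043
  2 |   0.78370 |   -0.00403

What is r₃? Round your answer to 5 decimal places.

r₃ = 0.78370 − (-0.00403)·(0.78370 − 0.80000) / (-0.00403 − 0.06043)
   = 0.78370 − (0.0000657)/(-0.0644600) = 0.7847191

0.78472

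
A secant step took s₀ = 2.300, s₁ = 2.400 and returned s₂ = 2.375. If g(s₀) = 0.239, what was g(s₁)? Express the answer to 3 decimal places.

-0.080

The secant line through (2.300, 0.239) and (2.400, g(s₁)) crosses zero at s₂ = 2.375.
So (2.300, 0.239), (2.400, g(s₁)), (2.375, 0) are collinear:
g(s₁) = 0.239 · (2.400 − 2.375) / (2.300 − 2.375) = 0.239 · (0.02500)/(-0.07500) = -0.07967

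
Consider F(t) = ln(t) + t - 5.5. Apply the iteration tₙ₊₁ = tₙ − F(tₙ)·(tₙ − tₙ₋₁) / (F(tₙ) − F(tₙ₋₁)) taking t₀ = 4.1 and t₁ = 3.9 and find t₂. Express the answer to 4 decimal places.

4.0912

F(4.1) = 0.010987, F(3.9) = -0.239023
t₂ = 3.900000 − (-0.239023)·(3.900000 − 4.100000) / (-0.239023 − 0.010987) = 3.900000 − (0.047805)/(-0.250010) = 4.091211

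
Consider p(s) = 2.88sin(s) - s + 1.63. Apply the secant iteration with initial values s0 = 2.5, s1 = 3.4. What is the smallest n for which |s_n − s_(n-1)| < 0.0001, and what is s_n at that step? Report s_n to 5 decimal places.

n = 5, s_n = 2.74431

p(2.5) = 0.8535998, p(3.4) = -2.5059584
s2 = 3.4000000 − (-2.5059584)·(0.9000000)/(-3.3595581) = 2.7286729;  |Δ| = 0.6713271
p(2.7286729) = 0.0570291
s3 = 2.7286729 − 0.0570291·(-0.6713271)/(2.5629875) = 2.7436106;  |Δ| = 0.0149377
p(2.7436106) = 0.0025590
s4 = 2.7436106 − 0.0025590·(0.0149377)/(-0.0544701) = 2.7443124;  |Δ| = 0.0007018
p(2.7443124) = -0.0000062
s5 = 2.7443124 − (-0.0000062)·(0.0007018)/(-0.0025652) = 2.7443107;  |Δ| = 0.0000017
|s5 − s4| = 0.0000017 < 0.0001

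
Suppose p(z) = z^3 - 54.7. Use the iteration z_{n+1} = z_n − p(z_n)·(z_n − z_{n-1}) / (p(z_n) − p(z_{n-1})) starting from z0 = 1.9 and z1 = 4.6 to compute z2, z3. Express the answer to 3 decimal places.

3.328, 3.703

p(1.9) = -47.84100, p(4.6) = 42.63600
z2 = 4.60000 − 42.63600·(4.60000 − 1.90000) / (42.63600 − (-47.84100)) = 4.60000 − (115.11720)/(90.47700) = 3.32766
p(3.32766) = -17.85164
z3 = 3.32766 − (-17.85164)·(3.32766 − 4.60000) / (-17.85164 − 42.63600) = 3.32766 − (22.71330)/(-60.48764) = 3.70317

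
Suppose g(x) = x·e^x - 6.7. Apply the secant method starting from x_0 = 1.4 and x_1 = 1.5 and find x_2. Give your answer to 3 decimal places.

1.498

g(1.4) = -1.02272, g(1.5) = 0.02253
x_2 = 1.50000 − 0.02253·(1.50000 − 1.40000) / (0.02253 − (-1.02272)) = 1.50000 − (0.00225)/(1.04525) = 1.49784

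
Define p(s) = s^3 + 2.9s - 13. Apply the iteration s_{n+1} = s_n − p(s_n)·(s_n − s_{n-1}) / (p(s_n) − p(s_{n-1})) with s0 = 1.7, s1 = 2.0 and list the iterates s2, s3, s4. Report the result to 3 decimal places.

p(1.7) = -3.15700, p(2.0) = 0.80000
s2 = 2.00000 − 0.80000·(2.00000 − 1.70000) / (0.80000 − (-3.15700)) = 2.00000 − (0.24000)/(3.95700) = 1.93935
p(1.93935) = -0.08187
s3 = 1.93935 − (-0.08187)·(1.93935 − 2.00000) / (-0.08187 − 0.80000) = 1.93935 − (0.00497)/(-0.88187) = 1.94498
p(1.94498) = -0.00182
s4 = 1.94498 − (-0.00182)·(1.94498 − 1.93935) / (-0.00182 − (-0.08187)) = 1.94498 − (-0.00001)/(0.08004) = 1.94511

1.939, 1.945, 1.945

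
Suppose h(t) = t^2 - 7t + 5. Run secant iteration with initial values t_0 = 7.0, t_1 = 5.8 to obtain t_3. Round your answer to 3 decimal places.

h(7.0) = 5.00000, h(5.8) = -1.96000
t_2 = 5.80000 − (-1.96000)·(5.80000 − 7.00000) / (-1.96000 − 5.00000) = 5.80000 − (2.35200)/(-6.96000) = 6.13793
h(6.13793) = -0.29132
t_3 = 6.13793 − (-0.29132)·(6.13793 − 5.80000) / (-0.29132 − (-1.96000)) = 6.13793 − (-0.09845)/(1.66868) = 6.19693

6.197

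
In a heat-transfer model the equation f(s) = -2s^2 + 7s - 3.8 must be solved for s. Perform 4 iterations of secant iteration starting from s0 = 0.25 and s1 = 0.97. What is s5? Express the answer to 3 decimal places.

f(0.25) = -2.17500, f(0.97) = 1.10820
s2 = 0.97000 − 1.10820·(0.97000 − 0.25000) / (1.10820 − (-2.17500)) = 0.97000 − (0.79790)/(3.28320) = 0.72697
f(0.72697) = 0.23183
s3 = 0.72697 − 0.23183·(0.72697 − 0.97000) / (0.23183 − 1.10820) = 0.72697 − (-0.05634)/(-0.87637) = 0.66268
f(0.66268) = -0.03951
s4 = 0.66268 − (-0.03951)·(0.66268 − 0.72697) / (-0.03951 − 0.23183) = 0.66268 − (0.00254)/(-0.27135) = 0.67205
f(0.67205) = 0.00103
s5 = 0.67205 − 0.00103·(0.67205 − 0.66268) / (0.00103 − (-0.03951)) = 0.67205 − (0.00001)/(0.04054) = 0.67181

0.672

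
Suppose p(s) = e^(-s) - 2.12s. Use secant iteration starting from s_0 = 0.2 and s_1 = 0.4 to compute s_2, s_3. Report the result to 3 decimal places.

p(0.2) = 0.39473, p(0.4) = -0.17768
s_2 = 0.40000 − (-0.17768)·(0.40000 − 0.20000) / (-0.17768 − 0.39473) = 0.40000 − (-0.03554)/(-0.57241) = 0.33792
p(0.33792) = -0.00313
s_3 = 0.33792 − (-0.00313)·(0.33792 − 0.40000) / (-0.00313 − (-0.17768)) = 0.33792 − (0.00019)/(0.17455) = 0.33680

0.338, 0.337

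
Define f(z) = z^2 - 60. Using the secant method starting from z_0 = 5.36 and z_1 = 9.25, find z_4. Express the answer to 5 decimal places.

7.74632

f(5.36) = -31.2704000, f(9.25) = 25.5625000
z_2 = 9.2500000 − 25.5625000·(9.2500000 − 5.3600000) / (25.5625000 − (-31.2704000)) = 9.2500000 − (99.4381250)/(56.8329000) = 7.5003422
f(7.5003422) = -3.7448664
z_3 = 7.5003422 − (-3.7448664)·(7.5003422 − 9.2500000) / (-3.7448664 − 25.5625000) = 7.5003422 − (6.5522346)/(-29.3073664) = 7.7239118
f(7.7239118) = -0.3411869
z_4 = 7.7239118 − (-0.3411869)·(7.7239118 − 7.5003422) / (-0.3411869 − (-3.7448664)) = 7.7239118 − (-0.0762790)/(3.4036796) = 7.7463225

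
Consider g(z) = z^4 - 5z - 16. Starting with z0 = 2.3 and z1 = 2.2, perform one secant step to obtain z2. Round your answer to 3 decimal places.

2.288

g(2.3) = 0.48410, g(2.2) = -3.57440
z2 = 2.20000 − (-3.57440)·(2.20000 − 2.30000) / (-3.57440 − 0.48410) = 2.20000 − (0.35744)/(-4.05850) = 2.28807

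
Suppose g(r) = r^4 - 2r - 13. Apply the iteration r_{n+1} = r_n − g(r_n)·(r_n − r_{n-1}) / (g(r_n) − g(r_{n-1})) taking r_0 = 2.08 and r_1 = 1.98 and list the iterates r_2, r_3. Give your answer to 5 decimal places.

2.03052, 2.03256

g(2.08) = 1.5577370, g(1.98) = -1.5904638
r_2 = 1.9800000 − (-1.5904638)·(1.9800000 − 2.0800000) / (-1.5904638 − 1.5577370) = 1.9800000 − (0.1590464)/(-3.1482008) = 2.0305198
g(2.0305198) = -0.0618236
r_3 = 2.0305198 − (-0.0618236)·(2.0305198 − 1.9800000) / (-0.0618236 − (-1.5904638)) = 2.0305198 − (-0.0031233)/(1.5286402) = 2.0325630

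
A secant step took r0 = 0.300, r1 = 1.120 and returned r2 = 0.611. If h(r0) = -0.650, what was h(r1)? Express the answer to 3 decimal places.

The secant line through (0.300, -0.650) and (1.120, h(r1)) crosses zero at r2 = 0.611.
So (0.300, -0.650), (1.120, h(r1)), (0.611, 0) are collinear:
h(r1) = -0.650 · (1.120 − 0.611) / (0.300 − 0.611) = -0.650 · (0.50900)/(-0.31100) = 1.06383

1.064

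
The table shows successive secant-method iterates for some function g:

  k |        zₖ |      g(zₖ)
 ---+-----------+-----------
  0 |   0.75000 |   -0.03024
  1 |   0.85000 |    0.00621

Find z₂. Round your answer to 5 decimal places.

z₂ = 0.85000 − 0.00621·(0.85000 − 0.75000) / (0.00621 − (-0.03024))
   = 0.85000 − (0.0006210)/(0.0364500) = 0.8329630

0.83296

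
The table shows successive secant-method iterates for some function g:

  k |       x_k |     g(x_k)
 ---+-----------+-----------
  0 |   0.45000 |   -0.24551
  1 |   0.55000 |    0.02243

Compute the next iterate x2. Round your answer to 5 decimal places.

0.54163

x2 = 0.55000 − 0.02243·(0.55000 − 0.45000) / (0.02243 − (-0.24551))
   = 0.55000 − (0.0022430)/(0.2679400) = 0.5416287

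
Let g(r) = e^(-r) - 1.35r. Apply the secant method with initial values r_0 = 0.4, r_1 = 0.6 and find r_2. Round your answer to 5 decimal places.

g(0.4) = 0.1303200, g(0.6) = -0.2611884
r_2 = 0.6000000 − (-0.2611884)·(0.6000000 − 0.4000000) / (-0.2611884 − 0.1303200) = 0.6000000 − (-0.0522377)/(-0.3915084) = 0.4665733

0.46657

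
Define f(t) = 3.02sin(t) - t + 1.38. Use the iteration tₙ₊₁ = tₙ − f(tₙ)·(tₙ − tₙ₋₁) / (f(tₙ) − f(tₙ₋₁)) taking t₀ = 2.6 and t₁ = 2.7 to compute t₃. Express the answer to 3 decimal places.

2.692

f(2.6) = 0.33681, f(2.7) = -0.02931
t₂ = 2.70000 − (-0.02931)·(2.70000 − 2.60000) / (-0.02931 − 0.33681) = 2.70000 − (-0.00293)/(-0.36613) = 2.69199
f(2.69199) = 0.00051
t₃ = 2.69199 − 0.00051·(2.69199 − 2.70000) / (0.00051 − (-0.02931)) = 2.69199 − (0.00000)/(0.02982) = 2.69213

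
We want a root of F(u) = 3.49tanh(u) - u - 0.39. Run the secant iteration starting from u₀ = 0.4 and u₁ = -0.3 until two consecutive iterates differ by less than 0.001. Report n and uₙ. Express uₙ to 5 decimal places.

n = 4, uₙ = 0.15847

F(0.4) = 0.5360219, F(-0.3) = -1.1066810
u₂ = -0.3000000 − (-1.1066810)·(-0.7000000)/(-1.6427029) = 0.1715866;  |Δ| = 0.4715866
F(0.1715866) = 0.0314421
u₃ = 0.1715866 − 0.0314421·(0.4715866)/(1.1381231) = 0.1585584;  |Δ| = 0.0130282
F(0.1585584) = 0.0002193
u₄ = 0.1585584 − 0.0002193·(-0.0130282)/(-0.0312228) = 0.1584669;  |Δ| = 0.0000915
|u₄ − u₃| = 0.0000915 < 0.001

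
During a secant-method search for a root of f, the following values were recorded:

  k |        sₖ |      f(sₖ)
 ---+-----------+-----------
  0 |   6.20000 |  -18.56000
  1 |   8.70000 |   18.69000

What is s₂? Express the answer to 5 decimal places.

s₂ = 8.70000 − 18.69000·(8.70000 − 6.20000) / (18.69000 − (-18.56000))
   = 8.70000 − (46.7250000)/(37.2500000) = 7.4456376

7.44564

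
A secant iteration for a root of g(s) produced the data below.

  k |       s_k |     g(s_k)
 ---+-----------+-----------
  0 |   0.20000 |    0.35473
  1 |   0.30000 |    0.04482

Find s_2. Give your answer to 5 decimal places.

0.31446

s_2 = 0.30000 − 0.04482·(0.30000 − 0.20000) / (0.04482 − 0.35473)
   = 0.30000 − (0.0044820)/(-0.3099100) = 0.3144623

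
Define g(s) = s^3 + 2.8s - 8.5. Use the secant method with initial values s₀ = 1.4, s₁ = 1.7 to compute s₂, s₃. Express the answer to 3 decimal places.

1.583, 1.592

g(1.4) = -1.83600, g(1.7) = 1.17300
s₂ = 1.70000 − 1.17300·(1.70000 − 1.40000) / (1.17300 − (-1.83600)) = 1.70000 − (0.35190)/(3.00900) = 1.58305
g(1.58305) = -0.10025
s₃ = 1.58305 − (-0.10025)·(1.58305 − 1.70000) / (-0.10025 − 1.17300) = 1.58305 − (0.01172)/(-1.27325) = 1.59226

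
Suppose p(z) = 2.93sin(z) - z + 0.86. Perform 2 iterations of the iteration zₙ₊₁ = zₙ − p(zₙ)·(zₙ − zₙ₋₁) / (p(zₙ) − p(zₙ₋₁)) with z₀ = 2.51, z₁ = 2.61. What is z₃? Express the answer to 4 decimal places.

p(2.51) = 0.079963, p(2.61) = -0.264763
z₂ = 2.610000 − (-0.264763)·(2.610000 − 2.510000) / (-0.264763 − 0.079963) = 2.610000 − (-0.026476)/(-0.344726) = 2.533196
p(2.533196) = 0.001453
z₃ = 2.533196 − 0.001453·(2.533196 − 2.610000) / (0.001453 − (-0.264763)) = 2.533196 − (-0.000112)/(0.266216) = 2.533615

2.5336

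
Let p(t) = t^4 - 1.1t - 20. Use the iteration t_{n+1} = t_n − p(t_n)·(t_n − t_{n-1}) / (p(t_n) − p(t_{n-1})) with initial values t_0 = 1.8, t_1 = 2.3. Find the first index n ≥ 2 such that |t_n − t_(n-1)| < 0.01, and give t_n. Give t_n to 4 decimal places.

p(1.8) = -11.482400, p(2.3) = 5.454100
t_2 = 2.300000 − 5.454100·(0.500000)/(16.936500) = 2.138984;  |Δ| = 0.161016
p(2.138984) = -1.419952
t_3 = 2.138984 − (-1.419952)·(-0.161016)/(-6.874052) = 2.172244;  |Δ| = 0.033261
p(2.172244) = -0.123849
t_4 = 2.172244 − (-0.123849)·(0.033261)/(1.296104) = 2.175423;  |Δ| = 0.003178
|t_4 − t_3| = 0.003178 < 0.01

n = 4, t_n = 2.1754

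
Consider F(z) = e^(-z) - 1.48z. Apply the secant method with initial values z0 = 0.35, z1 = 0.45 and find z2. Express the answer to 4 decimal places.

0.4368

F(0.35) = 0.186688, F(0.45) = -0.028372
z2 = 0.450000 − (-0.028372)·(0.450000 − 0.350000) / (-0.028372 − 0.186688) = 0.450000 − (-0.002837)/(-0.215060) = 0.436807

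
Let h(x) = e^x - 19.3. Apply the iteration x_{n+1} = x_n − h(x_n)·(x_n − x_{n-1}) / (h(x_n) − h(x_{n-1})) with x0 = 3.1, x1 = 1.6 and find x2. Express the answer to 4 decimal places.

h(3.1) = 2.897951, h(1.6) = -14.346968
x2 = 1.600000 − (-14.346968)·(1.600000 − 3.100000) / (-14.346968 − 2.897951) = 1.600000 − (21.520451)/(-17.244919) = 2.847930

2.8479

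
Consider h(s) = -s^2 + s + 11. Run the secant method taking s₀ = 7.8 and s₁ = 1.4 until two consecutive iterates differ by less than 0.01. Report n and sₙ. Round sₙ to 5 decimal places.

h(7.8) = -42.0400000, h(1.4) = 10.4400000
s₂ = 1.4000000 − 10.4400000·(-6.4000000)/(52.4800000) = 2.6731707;  |Δ| = 1.2731707
h(2.6731707) = 6.5273290
s₃ = 2.6731707 − 6.5273290·(1.2731707)/(-3.9126710) = 4.7971429;  |Δ| = 2.1239721
h(4.7971429) = -7.2154367
s₄ = 4.7971429 − (-7.2154367)·(2.1239721)/(-13.7427657) = 3.6819826;  |Δ| = 1.1151603
h(3.6819826) = 1.1249869
s₅ = 3.6819826 − 1.1249869·(-1.1151603)/(8.3404236) = 3.8323995;  |Δ| = 0.1504169
h(3.8323995) = 0.1451137
s₆ = 3.8323995 − 0.1451137·(0.1504169)/(-0.9798732) = 3.8546754;  |Δ| = 0.0222759
h(3.8546754) = -0.0038469
s₇ = 3.8546754 − (-0.0038469)·(0.0222759)/(-0.1489606) = 3.8541001;  |Δ| = 0.0005753
|s₇ − s₆| = 0.0005753 < 0.01

n = 7, sₙ = 3.85410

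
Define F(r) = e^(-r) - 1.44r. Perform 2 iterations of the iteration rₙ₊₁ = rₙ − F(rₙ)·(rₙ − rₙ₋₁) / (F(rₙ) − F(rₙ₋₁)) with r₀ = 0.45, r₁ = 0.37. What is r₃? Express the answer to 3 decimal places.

0.445

F(0.45) = -0.01037, F(0.37) = 0.15793
r₂ = 0.37000 − 0.15793·(0.37000 − 0.45000) / (0.15793 − (-0.01037)) = 0.37000 − (-0.01263)/(0.16831) = 0.44507
F(0.44507) = -0.00012
r₃ = 0.44507 − (-0.00012)·(0.44507 − 0.37000) / (-0.00012 − 0.15793) = 0.44507 − (-0.00001)/(-0.15806) = 0.44501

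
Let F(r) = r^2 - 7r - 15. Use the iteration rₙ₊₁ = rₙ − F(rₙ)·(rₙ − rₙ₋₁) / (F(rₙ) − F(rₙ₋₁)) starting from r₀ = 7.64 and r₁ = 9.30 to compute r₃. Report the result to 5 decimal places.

8.71682

F(7.64) = -10.1104000, F(9.30) = 6.3900000
r₂ = 9.3000000 − 6.3900000·(9.3000000 − 7.6400000) / (6.3900000 − (-10.1104000)) = 9.3000000 − (10.6074000)/(16.5004000) = 8.6571429
F(8.6571429) = -0.6538776
r₃ = 8.6571429 − (-0.6538776)·(8.6571429 − 9.3000000) / (-0.6538776 − 6.3900000) = 8.6571429 − (0.4203499)/(-7.0438776) = 8.7168188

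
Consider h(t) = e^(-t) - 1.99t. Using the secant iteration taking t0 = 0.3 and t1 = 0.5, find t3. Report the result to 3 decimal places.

h(0.3) = 0.14382, h(0.5) = -0.38847
t2 = 0.50000 − (-0.38847)·(0.50000 − 0.30000) / (-0.38847 − 0.14382) = 0.50000 − (-0.07769)/(-0.53229) = 0.35404
h(0.35404) = -0.00269
t3 = 0.35404 − (-0.00269)·(0.35404 − 0.50000) / (-0.00269 − (-0.38847)) = 0.35404 − (0.00039)/(0.38578) = 0.35302

0.353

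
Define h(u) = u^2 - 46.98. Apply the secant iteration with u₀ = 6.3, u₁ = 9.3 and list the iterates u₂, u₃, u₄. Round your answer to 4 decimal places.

h(6.3) = -7.290000, h(9.3) = 39.510000
u₂ = 9.300000 − 39.510000·(9.300000 − 6.300000) / (39.510000 − (-7.290000)) = 9.300000 − (118.530000)/(46.800000) = 6.767308
h(6.767308) = -1.183547
u₃ = 6.767308 − (-1.183547)·(6.767308 − 9.300000) / (-1.183547 − 39.510000) = 6.767308 − (2.997559)/(-40.693547) = 6.840969
h(6.840969) = -0.181137
u₄ = 6.840969 − (-0.181137)·(6.840969 − 6.767308) / (-0.181137 − (-1.183547)) = 6.840969 − (-0.013343)/(1.002410) = 6.854280

6.7673, 6.8410, 6.8543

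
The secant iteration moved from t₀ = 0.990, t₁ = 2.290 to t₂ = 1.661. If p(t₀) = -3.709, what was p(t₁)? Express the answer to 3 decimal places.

3.477

The secant line through (0.990, -3.709) and (2.290, p(t₁)) crosses zero at t₂ = 1.661.
So (0.990, -3.709), (2.290, p(t₁)), (1.661, 0) are collinear:
p(t₁) = -3.709 · (2.290 − 1.661) / (0.990 − 1.661) = -3.709 · (0.62900)/(-0.67100) = 3.47684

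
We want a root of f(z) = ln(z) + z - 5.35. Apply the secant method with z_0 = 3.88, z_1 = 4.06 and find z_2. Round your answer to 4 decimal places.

3.9712

f(3.88) = -0.114165, f(4.06) = 0.111183
z_2 = 4.060000 − 0.111183·(4.060000 − 3.880000) / (0.111183 − (-0.114165)) = 4.060000 − (0.020013)/(0.225348) = 3.971191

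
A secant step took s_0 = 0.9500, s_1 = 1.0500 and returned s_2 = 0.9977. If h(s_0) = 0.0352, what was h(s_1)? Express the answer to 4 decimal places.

The secant line through (0.9500, 0.0352) and (1.0500, h(s_1)) crosses zero at s_2 = 0.9977.
So (0.9500, 0.0352), (1.0500, h(s_1)), (0.9977, 0) are collinear:
h(s_1) = 0.0352 · (1.0500 − 0.9977) / (0.9500 − 0.9977) = 0.0352 · (0.052300)/(-0.047700) = -0.038595

-0.0386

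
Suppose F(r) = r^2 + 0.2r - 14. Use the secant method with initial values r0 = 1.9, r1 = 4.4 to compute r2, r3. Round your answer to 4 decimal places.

3.4400, 3.6239

F(1.9) = -10.010000, F(4.4) = 6.240000
r2 = 4.400000 − 6.240000·(4.400000 − 1.900000) / (6.240000 − (-10.010000)) = 4.400000 − (15.600000)/(16.250000) = 3.440000
F(3.440000) = -1.478400
r3 = 3.440000 − (-1.478400)·(3.440000 − 4.400000) / (-1.478400 − 6.240000) = 3.440000 − (1.419264)/(-7.718400) = 3.623881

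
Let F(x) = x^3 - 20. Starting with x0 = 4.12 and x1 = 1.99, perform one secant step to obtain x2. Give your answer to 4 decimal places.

F(4.12) = 49.934528, F(1.99) = -12.119401
x2 = 1.990000 − (-12.119401)·(1.990000 − 4.120000) / (-12.119401 − 49.934528) = 1.990000 − (25.814324)/(-62.053929) = 2.405998

2.4060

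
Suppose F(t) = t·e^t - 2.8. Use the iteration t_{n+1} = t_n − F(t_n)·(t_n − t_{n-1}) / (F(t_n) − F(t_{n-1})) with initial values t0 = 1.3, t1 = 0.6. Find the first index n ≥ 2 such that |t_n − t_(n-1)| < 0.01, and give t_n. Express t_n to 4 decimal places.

F(1.3) = 1.970086, F(0.6) = -1.706729
t2 = 0.600000 − (-1.706729)·(-0.700000)/(-3.676814) = 0.924931;  |Δ| = 0.324931
F(0.924931) = -0.467608
t3 = 0.924931 − (-0.467608)·(0.324931)/(1.239121) = 1.047550;  |Δ| = 0.122619
F(1.047550) = 0.186208
t4 = 1.047550 − 0.186208·(0.122619)/(0.653816) = 1.012628;  |Δ| = 0.034922
F(1.012628) = -0.012412
t5 = 1.012628 − (-0.012412)·(-0.034922)/(-0.198620) = 1.014810;  |Δ| = 0.002182
|t5 − t4| = 0.002182 < 0.01

n = 5, t_n = 1.0148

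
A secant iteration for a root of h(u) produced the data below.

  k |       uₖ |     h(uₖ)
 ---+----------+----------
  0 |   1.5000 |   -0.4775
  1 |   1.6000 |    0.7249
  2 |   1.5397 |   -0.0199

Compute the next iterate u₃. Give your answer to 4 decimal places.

u₃ = 1.5397 − (-0.0199)·(1.5397 − 1.6000) / (-0.0199 − 0.7249)
   = 1.5397 − (0.001200)/(-0.744800) = 1.541311

1.5413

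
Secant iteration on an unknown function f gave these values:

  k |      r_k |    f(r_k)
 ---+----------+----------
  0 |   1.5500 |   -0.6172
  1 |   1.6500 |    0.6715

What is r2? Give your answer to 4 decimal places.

1.5979

r2 = 1.6500 − 0.6715·(1.6500 − 1.5500) / (0.6715 − (-0.6172))
   = 1.6500 − (0.067150)/(1.288700) = 1.597893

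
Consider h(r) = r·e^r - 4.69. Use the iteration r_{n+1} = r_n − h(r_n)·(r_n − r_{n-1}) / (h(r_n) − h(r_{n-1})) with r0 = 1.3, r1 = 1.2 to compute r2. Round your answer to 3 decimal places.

1.290

h(1.3) = 0.08009, h(1.2) = -0.70586
r2 = 1.20000 − (-0.70586)·(1.20000 − 1.30000) / (-0.70586 − 0.08009) = 1.20000 − (0.07059)/(-0.78595) = 1.28981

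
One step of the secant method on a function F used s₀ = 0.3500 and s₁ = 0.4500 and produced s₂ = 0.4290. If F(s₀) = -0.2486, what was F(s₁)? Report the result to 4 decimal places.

The secant line through (0.3500, -0.2486) and (0.4500, F(s₁)) crosses zero at s₂ = 0.4290.
So (0.3500, -0.2486), (0.4500, F(s₁)), (0.4290, 0) are collinear:
F(s₁) = -0.2486 · (0.4500 − 0.4290) / (0.3500 − 0.4290) = -0.2486 · (0.021000)/(-0.079000) = 0.066084

0.0661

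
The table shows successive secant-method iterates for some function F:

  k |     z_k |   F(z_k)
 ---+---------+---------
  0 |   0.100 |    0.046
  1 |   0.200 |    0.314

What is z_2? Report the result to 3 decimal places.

z_2 = 0.200 − 0.314·(0.200 − 0.100) / (0.314 − 0.046)
   = 0.200 − (0.03140)/(0.26800) = 0.08284

0.083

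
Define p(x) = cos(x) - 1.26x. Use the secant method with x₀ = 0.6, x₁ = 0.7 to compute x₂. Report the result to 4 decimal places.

0.6372

p(0.6) = 0.069336, p(0.7) = -0.117158
x₂ = 0.700000 − (-0.117158)·(0.700000 − 0.600000) / (-0.117158 − 0.069336) = 0.700000 − (-0.011716)/(-0.186493) = 0.637179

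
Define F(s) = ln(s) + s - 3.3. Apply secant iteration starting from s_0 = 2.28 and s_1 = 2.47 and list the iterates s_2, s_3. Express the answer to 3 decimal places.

2.418, 2.417

F(2.28) = -0.19582, F(2.47) = 0.07422
s_2 = 2.47000 − 0.07422·(2.47000 − 2.28000) / (0.07422 − (-0.19582)) = 2.47000 − (0.01410)/(0.27004) = 2.41778
F(2.41778) = 0.00063
s_3 = 2.41778 − 0.00063·(2.41778 − 2.47000) / (0.00063 − 0.07422) = 2.41778 − (-0.00003)/(-0.07359) = 2.41733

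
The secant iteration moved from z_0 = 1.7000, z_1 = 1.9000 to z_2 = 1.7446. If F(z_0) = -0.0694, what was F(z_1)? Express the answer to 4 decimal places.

0.2418

The secant line through (1.7000, -0.0694) and (1.9000, F(z_1)) crosses zero at z_2 = 1.7446.
So (1.7000, -0.0694), (1.9000, F(z_1)), (1.7446, 0) are collinear:
F(z_1) = -0.0694 · (1.9000 − 1.7446) / (1.7000 − 1.7446) = -0.0694 · (0.155400)/(-0.044600) = 0.241811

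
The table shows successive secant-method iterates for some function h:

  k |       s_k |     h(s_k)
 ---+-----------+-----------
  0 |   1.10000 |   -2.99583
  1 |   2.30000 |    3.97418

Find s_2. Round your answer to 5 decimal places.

s_2 = 2.30000 − 3.97418·(2.30000 − 1.10000) / (3.97418 − (-2.99583))
   = 2.30000 − (4.7690160)/(6.9700100) = 1.6157806

1.61578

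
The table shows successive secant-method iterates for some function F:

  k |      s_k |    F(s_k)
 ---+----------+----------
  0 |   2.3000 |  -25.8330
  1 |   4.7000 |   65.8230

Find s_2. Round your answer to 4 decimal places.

s_2 = 4.7000 − 65.8230·(4.7000 − 2.3000) / (65.8230 − (-25.8330))
   = 4.7000 − (157.975200)/(91.656000) = 2.976434

2.9764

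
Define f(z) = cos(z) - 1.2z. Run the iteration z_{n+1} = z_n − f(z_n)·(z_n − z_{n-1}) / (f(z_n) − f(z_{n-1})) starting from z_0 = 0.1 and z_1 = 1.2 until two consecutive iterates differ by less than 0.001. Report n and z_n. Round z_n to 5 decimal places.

f(0.1) = 0.8750042, f(1.2) = -1.0776422
z_2 = 1.2000000 − (-1.0776422)·(1.1000000)/(-1.9526464) = 0.5929231;  |Δ| = 0.6070769
f(0.5929231) = 0.1178031
z_3 = 0.5929231 − 0.1178031·(-0.6070769)/(1.1954453) = 0.6527465;  |Δ| = 0.0598233
f(0.6527465) = 0.0111229
z_4 = 0.6527465 − 0.0111229·(0.0598233)/(-0.1066801) = 0.6589839;  |Δ| = 0.0062374
f(0.6589839) = -0.0001659
z_5 = 0.6589839 − (-0.0001659)·(0.0062374)/(-0.0112888) = 0.6588923;  |Δ| = 0.0000916
|z_5 − z_4| = 0.0000916 < 0.001

n = 5, z_n = 0.65889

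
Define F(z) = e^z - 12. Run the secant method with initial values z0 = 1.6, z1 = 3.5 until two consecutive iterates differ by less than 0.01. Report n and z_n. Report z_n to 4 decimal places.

F(1.6) = -7.046968, F(3.5) = 21.115452
z2 = 3.500000 − 21.115452·(1.900000)/(28.162420) = 2.075429;  |Δ| = 1.424571
F(2.075429) = -4.032034
z3 = 2.075429 − (-4.032034)·(-1.424571)/(-25.147486) = 2.303838;  |Δ| = 0.228409
F(2.303838) = -1.987458
z4 = 2.303838 − (-1.987458)·(0.228409)/(2.044576) = 2.525867;  |Δ| = 0.222028
F(2.525867) = 0.501728
z5 = 2.525867 − 0.501728·(0.222028)/(2.489186) = 2.481114;  |Δ| = 0.044753
F(2.481114) = -0.045424
z6 = 2.481114 − (-0.045424)·(-0.044753)/(-0.547151) = 2.484829;  |Δ| = 0.003715
|z6 − z5| = 0.003715 < 0.01

n = 6, z_n = 2.4848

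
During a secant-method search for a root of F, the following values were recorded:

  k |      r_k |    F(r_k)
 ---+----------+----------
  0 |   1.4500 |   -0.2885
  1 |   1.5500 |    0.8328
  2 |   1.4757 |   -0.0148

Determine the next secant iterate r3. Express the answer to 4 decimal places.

1.4770

r3 = 1.4757 − (-0.0148)·(1.4757 − 1.5500) / (-0.0148 − 0.8328)
   = 1.4757 − (0.001100)/(-0.847600) = 1.476997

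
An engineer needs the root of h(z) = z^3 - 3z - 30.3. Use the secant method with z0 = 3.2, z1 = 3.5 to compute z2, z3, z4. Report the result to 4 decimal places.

h(3.2) = -7.132000, h(3.5) = 2.075000
z2 = 3.500000 − 2.075000·(3.500000 − 3.200000) / (2.075000 − (-7.132000)) = 3.500000 − (0.622500)/(9.207000) = 3.432388
h(3.432388) = -0.159202
z3 = 3.432388 − (-0.159202)·(3.432388 − 3.500000) / (-0.159202 − 2.075000) = 3.432388 − (0.010764)/(-2.234202) = 3.437206
h(3.437206) = -0.003137
z4 = 3.437206 − (-0.003137)·(3.437206 − 3.432388) / (-0.003137 − (-0.159202)) = 3.437206 − (-0.000015)/(0.156065) = 3.437303

3.4324, 3.4372, 3.4373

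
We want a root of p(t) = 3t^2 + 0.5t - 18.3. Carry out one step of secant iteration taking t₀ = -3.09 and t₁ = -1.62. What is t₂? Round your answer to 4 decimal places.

-2.4444

p(-3.09) = 8.799300, p(-1.62) = -11.236800
t₂ = -1.620000 − (-11.236800)·(-1.620000 − (-3.090000)) / (-11.236800 − 8.799300) = -1.620000 − (-16.518096)/(-20.036100) = -2.444417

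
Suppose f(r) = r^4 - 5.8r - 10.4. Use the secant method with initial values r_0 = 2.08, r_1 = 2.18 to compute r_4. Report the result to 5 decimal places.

2.19274

f(2.08) = -3.7462630, f(2.18) = -0.4586942
r_2 = 2.1800000 − (-0.4586942)·(2.1800000 − 2.0800000) / (-0.4586942 − (-3.7462630)) = 2.1800000 − (-0.0458694)/(3.2875688) = 2.1939524
f(2.1939524) = 0.0441563
r_3 = 2.1939524 − 0.0441563·(2.1939524 − 2.1800000) / (0.0441563 − (-0.4586942)) = 2.1939524 − (0.0006161)/(0.5028505) = 2.1927272
f(2.1927272) = -0.0004483
r_4 = 2.1927272 − (-0.0004483)·(2.1927272 − 2.1939524) / (-0.0004483 − 0.0441563) = 2.1927272 − (0.0000005)/(-0.0446046) = 2.1927395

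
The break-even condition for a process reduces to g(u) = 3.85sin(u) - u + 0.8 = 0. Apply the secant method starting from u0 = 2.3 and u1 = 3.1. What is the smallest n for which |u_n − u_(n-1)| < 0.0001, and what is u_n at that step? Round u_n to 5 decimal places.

n = 5, u_n = 2.64255

g(2.3) = 1.3709651, g(3.1) = -2.1399144
u2 = 3.1000000 − (-2.1399144)·(0.8000000)/(-3.5108795) = 2.6123924;  |Δ| = 0.4876076
g(2.6123924) = 0.1312538
u3 = 2.6123924 − 0.1312538·(-0.4876076)/(2.2711682) = 2.6405719;  |Δ| = 0.0281795
g(2.6405719) = 0.0086644
u4 = 2.6405719 − 0.0086644·(0.0281795)/(-0.1225894) = 2.6425635;  |Δ| = 0.0019917
g(2.6425635) = -0.0000564
u5 = 2.6425635 − (-0.0000564)·(0.0019917)/(-0.0087208) = 2.6425507;  |Δ| = 0.0000129
|u5 − u4| = 0.0000129 < 0.0001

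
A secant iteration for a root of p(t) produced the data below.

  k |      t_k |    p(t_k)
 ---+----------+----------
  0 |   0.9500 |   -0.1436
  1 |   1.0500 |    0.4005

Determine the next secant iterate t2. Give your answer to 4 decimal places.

0.9764

t2 = 1.0500 − 0.4005·(1.0500 − 0.9500) / (0.4005 − (-0.1436))
   = 1.0500 − (0.040050)/(0.544100) = 0.976392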